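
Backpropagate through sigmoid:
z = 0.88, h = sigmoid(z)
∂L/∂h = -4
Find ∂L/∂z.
∂L/∂z = -0.8289

σ(0.88) = 0.7068
σ'(0.88) = σ(0.88)(1 - σ(0.88)) = 0.7068 × 0.2932 = 0.2072
∂L/∂z = ∂L/∂h · σ'(z) = -4 × 0.2072 = -0.8289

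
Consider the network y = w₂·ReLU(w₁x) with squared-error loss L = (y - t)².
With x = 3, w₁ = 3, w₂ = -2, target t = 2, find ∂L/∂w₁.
∂L/∂w₁ = 240

Forward pass:
z = w₁x = 3×3 = 9
h = ReLU(9) = 9
y = w₂h = -2×9 = -18

Backward pass:
∂L/∂y = 2(y - t) = 2(-18 - 2) = -40
∂y/∂h = w₂ = -2
∂h/∂z = 1 (ReLU derivative)
∂z/∂w₁ = x = 3

∂L/∂w₁ = -40 × -2 × 1 × 3 = 240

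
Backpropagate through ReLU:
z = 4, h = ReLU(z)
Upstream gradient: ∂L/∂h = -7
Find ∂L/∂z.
∂L/∂z = -7

h = ReLU(4) = 4
Since z > 0: ∂h/∂z = 1
∂L/∂z = ∂L/∂h · ∂h/∂z = -7 × 1 = -7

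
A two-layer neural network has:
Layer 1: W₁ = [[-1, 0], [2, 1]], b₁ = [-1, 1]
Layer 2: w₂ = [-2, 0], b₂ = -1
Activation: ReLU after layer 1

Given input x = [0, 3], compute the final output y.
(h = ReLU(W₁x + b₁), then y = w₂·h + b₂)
y = -1

Layer 1 pre-activation: z₁ = [-1, 4]
After ReLU: h = [0, 4]
Layer 2 output: y = -2×0 + 0×4 + -1 = -1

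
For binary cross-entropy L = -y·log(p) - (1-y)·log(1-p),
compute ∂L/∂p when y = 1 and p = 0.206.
∂L/∂p = -4.854

∂L/∂p = -y/p + (1-y)/(1-p) = -1/0.206 + 0 = -4.854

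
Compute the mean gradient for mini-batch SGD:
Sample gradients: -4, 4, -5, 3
Average gradient = -0.5

Average = (1/4)(-4 + 4 + -5 + 3) = -2/4 = -0.5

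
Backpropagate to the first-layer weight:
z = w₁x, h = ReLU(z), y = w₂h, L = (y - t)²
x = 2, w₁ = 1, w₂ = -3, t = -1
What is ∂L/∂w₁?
∂L/∂w₁ = 60

Forward pass:
z = w₁x = 1×2 = 2
h = ReLU(2) = 2
y = w₂h = -3×2 = -6

Backward pass:
∂L/∂y = 2(y - t) = 2(-6 - -1) = -10
∂y/∂h = w₂ = -3
∂h/∂z = 1 (ReLU derivative)
∂z/∂w₁ = x = 2

∂L/∂w₁ = -10 × -3 × 1 × 2 = 60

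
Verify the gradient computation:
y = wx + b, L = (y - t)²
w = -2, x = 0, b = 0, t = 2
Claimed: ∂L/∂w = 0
Correct

y = (-2)(0) + 0 = 0
∂L/∂y = 2(y - t) = 2(0 - 2) = -4
∂y/∂w = x = 0
∂L/∂w = -4 × 0 = 0

Claimed value: 0
Correct: The correct gradient is 0.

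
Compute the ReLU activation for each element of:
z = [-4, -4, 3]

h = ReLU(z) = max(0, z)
h = [0, 0, 3]

ReLU applied element-wise: max(0,-4)=0, max(0,-4)=0, max(0,3)=3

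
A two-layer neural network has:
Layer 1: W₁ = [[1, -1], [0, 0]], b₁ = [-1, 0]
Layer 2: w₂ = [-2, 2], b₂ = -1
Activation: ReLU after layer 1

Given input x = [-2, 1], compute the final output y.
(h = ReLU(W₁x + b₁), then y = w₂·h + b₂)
y = -1

Layer 1 pre-activation: z₁ = [-4, 0]
After ReLU: h = [0, 0]
Layer 2 output: y = -2×0 + 2×0 + -1 = -1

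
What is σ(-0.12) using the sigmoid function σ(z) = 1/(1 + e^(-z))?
0.47

sigmoid(-0.12) = 1/(1 + e^(0.12)) = 1/(1 + 1.127) = 0.47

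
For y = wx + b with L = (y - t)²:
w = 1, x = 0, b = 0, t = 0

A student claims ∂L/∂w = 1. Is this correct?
Incorrect

y = (1)(0) + 0 = 0
∂L/∂y = 2(y - t) = 2(0 - 0) = 0
∂y/∂w = x = 0
∂L/∂w = 0 × 0 = 0

Claimed value: 1
Incorrect: The correct gradient is 0.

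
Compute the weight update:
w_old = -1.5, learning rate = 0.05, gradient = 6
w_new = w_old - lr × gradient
w_new = -1.8

w_new = w - η·∂L/∂w = -1.5 - 0.05×(6) = -1.5 - (0.3) = -1.8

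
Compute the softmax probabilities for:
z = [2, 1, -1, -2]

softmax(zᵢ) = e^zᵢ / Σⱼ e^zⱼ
p = [0.6964, 0.2562, 0.0347, 0.0128]

exp(z) = [7.389, 2.718, 0.3679, 0.1353]
Sum = 10.61
p = [0.6964, 0.2562, 0.0347, 0.0128]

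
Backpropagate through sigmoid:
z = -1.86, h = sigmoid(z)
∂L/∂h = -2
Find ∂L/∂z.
∂L/∂z = -0.2331

σ(-1.86) = 0.1347
σ'(-1.86) = σ(-1.86)(1 - σ(-1.86)) = 0.1347 × 0.8653 = 0.1166
∂L/∂z = ∂L/∂h · σ'(z) = -2 × 0.1166 = -0.2331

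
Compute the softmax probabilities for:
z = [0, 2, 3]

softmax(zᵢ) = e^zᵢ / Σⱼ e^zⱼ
p = [0.0351, 0.2595, 0.7054]

exp(z) = [1, 7.389, 20.09]
Sum = 28.47
p = [0.0351, 0.2595, 0.7054]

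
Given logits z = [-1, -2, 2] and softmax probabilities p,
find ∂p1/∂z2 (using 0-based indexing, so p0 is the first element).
∂p1/∂z2 = -0.01605

p = softmax(z) = [0.04661, 0.01715, 0.9362]
p1 = 0.01715, p2 = 0.9362

∂p1/∂z2 = -p1 × p2 = -0.01715 × 0.9362 = -0.01605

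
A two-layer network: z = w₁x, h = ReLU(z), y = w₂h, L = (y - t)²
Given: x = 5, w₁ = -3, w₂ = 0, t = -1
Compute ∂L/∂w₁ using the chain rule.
∂L/∂w₁ = 0

Forward pass:
z = w₁x = -3×5 = -15
h = ReLU(-15) = 0
y = w₂h = 0×0 = 0

Backward pass:
∂L/∂y = 2(y - t) = 2(0 - -1) = 2
∂y/∂h = w₂ = 0
∂h/∂z = 0 (ReLU derivative)
∂z/∂w₁ = x = 5

∂L/∂w₁ = 2 × 0 × 0 × 5 = 0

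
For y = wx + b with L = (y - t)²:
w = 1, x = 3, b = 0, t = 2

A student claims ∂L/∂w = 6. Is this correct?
Correct

y = (1)(3) + 0 = 3
∂L/∂y = 2(y - t) = 2(3 - 2) = 2
∂y/∂w = x = 3
∂L/∂w = 2 × 3 = 6

Claimed value: 6
Correct: The correct gradient is 6.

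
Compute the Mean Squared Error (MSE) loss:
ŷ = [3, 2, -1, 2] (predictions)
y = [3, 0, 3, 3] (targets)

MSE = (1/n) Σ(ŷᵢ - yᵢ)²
MSE = 5.25

MSE = (1/4)((3-3)² + (2-0)² + (-1-3)² + (2-3)²) = (1/4)(0 + 4 + 16 + 1) = 5.25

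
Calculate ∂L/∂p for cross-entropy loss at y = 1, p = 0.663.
∂L/∂p = -1.508

∂L/∂p = -y/p + (1-y)/(1-p) = -1/0.663 + 0 = -1.508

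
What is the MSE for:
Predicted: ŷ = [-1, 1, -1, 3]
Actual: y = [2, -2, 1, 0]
MSE = 7.75

MSE = (1/4)((-1-2)² + (1--2)² + (-1-1)² + (3-0)²) = (1/4)(9 + 9 + 4 + 9) = 7.75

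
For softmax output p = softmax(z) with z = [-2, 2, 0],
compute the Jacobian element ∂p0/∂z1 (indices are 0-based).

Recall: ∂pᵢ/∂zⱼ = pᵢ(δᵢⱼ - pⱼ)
∂p0/∂z1 = -0.01376

p = softmax(z) = [0.01588, 0.8668, 0.1173]
p0 = 0.01588, p1 = 0.8668

∂p0/∂z1 = -p0 × p1 = -0.01588 × 0.8668 = -0.01376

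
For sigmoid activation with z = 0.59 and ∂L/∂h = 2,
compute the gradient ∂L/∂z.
∂L/∂z = 0.4589

σ(0.59) = 0.6434
σ'(0.59) = σ(0.59)(1 - σ(0.59)) = 0.6434 × 0.3566 = 0.2294
∂L/∂z = ∂L/∂h · σ'(z) = 2 × 0.2294 = 0.4589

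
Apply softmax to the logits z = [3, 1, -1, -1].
p = [0.8533, 0.1155, 0.0156, 0.0156]

exp(z) = [20.09, 2.718, 0.3679, 0.3679]
Sum = 23.54
p = [0.8533, 0.1155, 0.0156, 0.0156]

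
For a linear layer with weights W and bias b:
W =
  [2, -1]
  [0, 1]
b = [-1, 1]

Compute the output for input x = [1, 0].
y = [1, 1]

Wx = [2×1 + -1×0, 0×1 + 1×0]
   = [2, 0]
y = Wx + b = [2 + -1, 0 + 1] = [1, 1]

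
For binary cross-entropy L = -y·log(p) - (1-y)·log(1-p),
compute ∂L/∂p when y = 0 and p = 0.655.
∂L/∂p = 2.899

∂L/∂p = -y/p + (1-y)/(1-p) = 0 + 1/0.345 = 2.899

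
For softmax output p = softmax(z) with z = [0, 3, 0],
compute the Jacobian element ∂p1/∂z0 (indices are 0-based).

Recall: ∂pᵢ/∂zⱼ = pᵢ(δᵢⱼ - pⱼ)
∂p1/∂z0 = -0.04118

p = softmax(z) = [0.04528, 0.9094, 0.04528]
p1 = 0.9094, p0 = 0.04528

∂p1/∂z0 = -p1 × p0 = -0.9094 × 0.04528 = -0.04118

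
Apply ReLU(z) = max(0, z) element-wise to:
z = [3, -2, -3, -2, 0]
h = [3, 0, 0, 0, 0]

ReLU applied element-wise: max(0,3)=3, max(0,-2)=0, max(0,-3)=0, max(0,-2)=0, max(0,0)=0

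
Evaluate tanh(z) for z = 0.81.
0.6696

tanh(0.81) = (e^(0.81) - e^(-0.81))/(e^(0.81) + e^(-0.81)) = 0.6696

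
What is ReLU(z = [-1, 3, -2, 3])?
h = [0, 3, 0, 3]

ReLU applied element-wise: max(0,-1)=0, max(0,3)=3, max(0,-2)=0, max(0,3)=3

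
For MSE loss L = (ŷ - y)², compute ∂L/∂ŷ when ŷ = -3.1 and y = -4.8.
∂L/∂ŷ = 3.4

∂L/∂ŷ = 2(ŷ - y) = 2(-3.1 - -4.8) = 2(1.7) = 3.4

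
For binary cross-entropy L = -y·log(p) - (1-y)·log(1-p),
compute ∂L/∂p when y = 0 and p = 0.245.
∂L/∂p = 1.325

∂L/∂p = -y/p + (1-y)/(1-p) = 0 + 1/0.755 = 1.325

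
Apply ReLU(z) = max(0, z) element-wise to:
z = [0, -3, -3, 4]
h = [0, 0, 0, 4]

ReLU applied element-wise: max(0,0)=0, max(0,-3)=0, max(0,-3)=0, max(0,4)=4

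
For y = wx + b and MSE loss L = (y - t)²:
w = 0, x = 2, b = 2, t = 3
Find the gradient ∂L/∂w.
∂L/∂w = -4

y = wx + b = (0)(2) + 2 = 2
∂L/∂y = 2(y - t) = 2(2 - 3) = -2
∂y/∂w = x = 2
∂L/∂w = ∂L/∂y · ∂y/∂w = -2 × 2 = -4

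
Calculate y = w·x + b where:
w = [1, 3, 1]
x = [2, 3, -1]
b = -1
y = 9

y = (1)(2) + (3)(3) + (1)(-1) + -1 = 9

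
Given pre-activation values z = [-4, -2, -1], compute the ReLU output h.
h = [0, 0, 0]

ReLU applied element-wise: max(0,-4)=0, max(0,-2)=0, max(0,-1)=0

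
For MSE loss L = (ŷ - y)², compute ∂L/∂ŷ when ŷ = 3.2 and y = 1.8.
∂L/∂ŷ = 2.8

∂L/∂ŷ = 2(ŷ - y) = 2(3.2 - 1.8) = 2(1.4) = 2.8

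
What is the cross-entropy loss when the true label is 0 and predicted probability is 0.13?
L = 0.1393

L = -0·log(0.13) - 1·log(0.87) = -log(0.87) = 0.1393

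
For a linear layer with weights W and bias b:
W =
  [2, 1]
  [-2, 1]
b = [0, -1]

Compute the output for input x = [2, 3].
y = [7, -2]

Wx = [2×2 + 1×3, -2×2 + 1×3]
   = [7, -1]
y = Wx + b = [7 + 0, -1 + -1] = [7, -2]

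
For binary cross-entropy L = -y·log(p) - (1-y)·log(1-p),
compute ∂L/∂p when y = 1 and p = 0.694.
∂L/∂p = -1.441

∂L/∂p = -y/p + (1-y)/(1-p) = -1/0.694 + 0 = -1.441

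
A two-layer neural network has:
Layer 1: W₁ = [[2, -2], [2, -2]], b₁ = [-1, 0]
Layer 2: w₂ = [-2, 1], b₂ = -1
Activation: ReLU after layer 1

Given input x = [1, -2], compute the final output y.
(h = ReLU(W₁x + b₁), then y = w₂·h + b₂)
y = -5

Layer 1 pre-activation: z₁ = [5, 6]
After ReLU: h = [5, 6]
Layer 2 output: y = -2×5 + 1×6 + -1 = -5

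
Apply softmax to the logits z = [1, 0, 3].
p = [0.1142, 0.042, 0.8438]

exp(z) = [2.718, 1, 20.09]
Sum = 23.8
p = [0.1142, 0.042, 0.8438]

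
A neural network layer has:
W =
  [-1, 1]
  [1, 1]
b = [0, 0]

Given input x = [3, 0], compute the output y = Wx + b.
y = [-3, 3]

Wx = [-1×3 + 1×0, 1×3 + 1×0]
   = [-3, 3]
y = Wx + b = [-3 + 0, 3 + 0] = [-3, 3]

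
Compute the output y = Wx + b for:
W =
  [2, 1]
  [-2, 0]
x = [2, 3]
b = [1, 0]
y = [8, -4]

Wx = [2×2 + 1×3, -2×2 + 0×3]
   = [7, -4]
y = Wx + b = [7 + 1, -4 + 0] = [8, -4]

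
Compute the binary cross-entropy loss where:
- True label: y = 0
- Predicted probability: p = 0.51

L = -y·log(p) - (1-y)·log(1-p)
L = 0.7133

L = -0·log(0.51) - 1·log(0.49) = -log(0.49) = 0.7133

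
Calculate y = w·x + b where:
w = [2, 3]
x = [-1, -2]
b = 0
y = -8

y = (2)(-1) + (3)(-2) + 0 = -8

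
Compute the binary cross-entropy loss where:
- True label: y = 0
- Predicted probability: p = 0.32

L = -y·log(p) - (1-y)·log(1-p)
L = 0.3857

L = -0·log(0.32) - 1·log(0.68) = -log(0.68) = 0.3857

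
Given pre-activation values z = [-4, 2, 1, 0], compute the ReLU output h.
h = [0, 2, 1, 0]

ReLU applied element-wise: max(0,-4)=0, max(0,2)=2, max(0,1)=1, max(0,0)=0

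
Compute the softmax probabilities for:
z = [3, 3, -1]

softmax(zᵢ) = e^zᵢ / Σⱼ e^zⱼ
p = [0.4955, 0.4955, 0.0091]

exp(z) = [20.09, 20.09, 0.3679]
Sum = 40.54
p = [0.4955, 0.4955, 0.0091]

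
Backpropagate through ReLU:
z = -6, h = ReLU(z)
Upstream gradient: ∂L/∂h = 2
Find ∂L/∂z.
∂L/∂z = 0

h = ReLU(-6) = 0
Since z < 0: ∂h/∂z = 0
∂L/∂z = ∂L/∂h · ∂h/∂z = 2 × 0 = 0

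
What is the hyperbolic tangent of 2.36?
0.9823

tanh(2.36) = (e^(2.36) - e^(-2.36))/(e^(2.36) + e^(-2.36)) = 0.9823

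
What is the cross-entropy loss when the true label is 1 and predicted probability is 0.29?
L = 1.238

L = -1·log(0.29) - 0·log(0.71) = -log(0.29) = 1.238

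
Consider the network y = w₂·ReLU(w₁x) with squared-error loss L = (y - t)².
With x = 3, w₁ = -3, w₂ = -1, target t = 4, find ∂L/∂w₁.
∂L/∂w₁ = 0

Forward pass:
z = w₁x = -3×3 = -9
h = ReLU(-9) = 0
y = w₂h = -1×0 = 0

Backward pass:
∂L/∂y = 2(y - t) = 2(0 - 4) = -8
∂y/∂h = w₂ = -1
∂h/∂z = 0 (ReLU derivative)
∂z/∂w₁ = x = 3

∂L/∂w₁ = -8 × -1 × 0 × 3 = 0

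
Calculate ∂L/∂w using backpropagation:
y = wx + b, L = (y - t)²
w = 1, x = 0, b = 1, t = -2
∂L/∂w = 0

y = wx + b = (1)(0) + 1 = 1
∂L/∂y = 2(y - t) = 2(1 - -2) = 6
∂y/∂w = x = 0
∂L/∂w = ∂L/∂y · ∂y/∂w = 6 × 0 = 0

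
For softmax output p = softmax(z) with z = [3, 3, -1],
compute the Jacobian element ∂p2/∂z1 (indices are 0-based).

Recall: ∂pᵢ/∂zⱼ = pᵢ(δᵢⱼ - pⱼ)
∂p2/∂z1 = -0.004496

p = softmax(z) = [0.4955, 0.4955, 0.009075]
p2 = 0.009075, p1 = 0.4955

∂p2/∂z1 = -p2 × p1 = -0.009075 × 0.4955 = -0.004496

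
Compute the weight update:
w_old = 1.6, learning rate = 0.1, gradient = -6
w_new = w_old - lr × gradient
w_new = 2.2

w_new = w - η·∂L/∂w = 1.6 - 0.1×(-6) = 1.6 - (-0.6) = 2.2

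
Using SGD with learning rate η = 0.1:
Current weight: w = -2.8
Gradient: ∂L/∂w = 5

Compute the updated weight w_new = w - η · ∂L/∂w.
w_new = -3.3

w_new = w - η·∂L/∂w = -2.8 - 0.1×(5) = -2.8 - (0.5) = -3.3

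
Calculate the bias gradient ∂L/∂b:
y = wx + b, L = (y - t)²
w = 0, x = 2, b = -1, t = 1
∂L/∂b = -4

y = wx + b = (0)(2) + -1 = -1
∂L/∂y = 2(y - t) = 2(-1 - 1) = -4
∂y/∂b = 1
∂L/∂b = ∂L/∂y · ∂y/∂b = -4 × 1 = -4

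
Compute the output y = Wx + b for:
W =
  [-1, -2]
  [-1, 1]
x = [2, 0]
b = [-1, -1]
y = [-3, -3]

Wx = [-1×2 + -2×0, -1×2 + 1×0]
   = [-2, -2]
y = Wx + b = [-2 + -1, -2 + -1] = [-3, -3]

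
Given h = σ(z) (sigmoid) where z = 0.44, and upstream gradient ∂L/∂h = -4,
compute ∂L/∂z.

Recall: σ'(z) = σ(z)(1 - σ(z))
∂L/∂z = -0.9531

σ(0.44) = 0.6083
σ'(0.44) = σ(0.44)(1 - σ(0.44)) = 0.6083 × 0.3917 = 0.2383
∂L/∂z = ∂L/∂h · σ'(z) = -4 × 0.2383 = -0.9531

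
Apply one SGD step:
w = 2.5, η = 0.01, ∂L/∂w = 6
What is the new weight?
w_new = 2.44

w_new = w - η·∂L/∂w = 2.5 - 0.01×(6) = 2.5 - (0.06) = 2.44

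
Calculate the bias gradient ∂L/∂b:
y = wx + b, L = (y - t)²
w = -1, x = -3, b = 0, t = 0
∂L/∂b = 6

y = wx + b = (-1)(-3) + 0 = 3
∂L/∂y = 2(y - t) = 2(3 - 0) = 6
∂y/∂b = 1
∂L/∂b = ∂L/∂y · ∂y/∂b = 6 × 1 = 6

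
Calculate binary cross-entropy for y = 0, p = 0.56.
L = 0.821

L = -0·log(0.56) - 1·log(0.44) = -log(0.44) = 0.821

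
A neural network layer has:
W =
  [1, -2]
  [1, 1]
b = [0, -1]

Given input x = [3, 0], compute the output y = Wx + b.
y = [3, 2]

Wx = [1×3 + -2×0, 1×3 + 1×0]
   = [3, 3]
y = Wx + b = [3 + 0, 3 + -1] = [3, 2]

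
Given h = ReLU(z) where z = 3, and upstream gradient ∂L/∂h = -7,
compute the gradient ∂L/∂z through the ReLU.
∂L/∂z = -7

h = ReLU(3) = 3
Since z > 0: ∂h/∂z = 1
∂L/∂z = ∂L/∂h · ∂h/∂z = -7 × 1 = -7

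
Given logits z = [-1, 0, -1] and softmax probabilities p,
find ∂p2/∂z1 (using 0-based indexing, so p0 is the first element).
∂p2/∂z1 = -0.1221

p = softmax(z) = [0.2119, 0.5761, 0.2119]
p2 = 0.2119, p1 = 0.5761

∂p2/∂z1 = -p2 × p1 = -0.2119 × 0.5761 = -0.1221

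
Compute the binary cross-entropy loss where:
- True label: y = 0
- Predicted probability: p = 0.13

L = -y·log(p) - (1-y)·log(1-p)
L = 0.1393

L = -0·log(0.13) - 1·log(0.87) = -log(0.87) = 0.1393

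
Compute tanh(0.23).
0.226

tanh(0.23) = (e^(0.23) - e^(-0.23))/(e^(0.23) + e^(-0.23)) = 0.226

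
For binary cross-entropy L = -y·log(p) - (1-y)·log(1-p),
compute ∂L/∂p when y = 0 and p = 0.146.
∂L/∂p = 1.171

∂L/∂p = -y/p + (1-y)/(1-p) = 0 + 1/0.854 = 1.171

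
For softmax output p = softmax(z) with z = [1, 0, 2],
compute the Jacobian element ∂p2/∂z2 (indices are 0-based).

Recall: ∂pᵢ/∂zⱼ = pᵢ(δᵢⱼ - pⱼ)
∂p2/∂z2 = 0.2227

p = softmax(z) = [0.2447, 0.09003, 0.6652]
p2 = 0.6652

∂p2/∂z2 = p2(1 - p2) = 0.6652 × (1 - 0.6652) = 0.2227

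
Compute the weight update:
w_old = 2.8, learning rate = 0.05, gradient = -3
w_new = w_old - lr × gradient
w_new = 2.95

w_new = w - η·∂L/∂w = 2.8 - 0.05×(-3) = 2.8 - (-0.15) = 2.95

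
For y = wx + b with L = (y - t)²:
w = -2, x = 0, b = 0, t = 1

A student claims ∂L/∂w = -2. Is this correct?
Incorrect

y = (-2)(0) + 0 = 0
∂L/∂y = 2(y - t) = 2(0 - 1) = -2
∂y/∂w = x = 0
∂L/∂w = -2 × 0 = 0

Claimed value: -2
Incorrect: The correct gradient is 0.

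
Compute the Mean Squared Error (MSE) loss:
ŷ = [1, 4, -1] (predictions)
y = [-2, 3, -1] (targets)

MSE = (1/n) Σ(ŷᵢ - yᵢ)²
MSE = 3.333

MSE = (1/3)((1--2)² + (4-3)² + (-1--1)²) = (1/3)(9 + 1 + 0) = 3.333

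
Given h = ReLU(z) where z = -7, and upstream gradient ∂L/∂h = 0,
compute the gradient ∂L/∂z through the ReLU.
∂L/∂z = 0

h = ReLU(-7) = 0
Since z < 0: ∂h/∂z = 0
∂L/∂z = ∂L/∂h · ∂h/∂z = 0 × 0 = 0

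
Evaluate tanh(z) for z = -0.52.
-0.4777

tanh(-0.52) = (e^(-0.52) - e^(0.52))/(e^(-0.52) + e^(0.52)) = -0.4777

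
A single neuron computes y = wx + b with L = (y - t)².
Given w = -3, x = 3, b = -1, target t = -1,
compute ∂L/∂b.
∂L/∂b = -18

y = wx + b = (-3)(3) + -1 = -10
∂L/∂y = 2(y - t) = 2(-10 - -1) = -18
∂y/∂b = 1
∂L/∂b = ∂L/∂y · ∂y/∂b = -18 × 1 = -18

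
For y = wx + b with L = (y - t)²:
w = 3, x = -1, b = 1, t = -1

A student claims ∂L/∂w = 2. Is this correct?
Correct

y = (3)(-1) + 1 = -2
∂L/∂y = 2(y - t) = 2(-2 - -1) = -2
∂y/∂w = x = -1
∂L/∂w = -2 × -1 = 2

Claimed value: 2
Correct: The correct gradient is 2.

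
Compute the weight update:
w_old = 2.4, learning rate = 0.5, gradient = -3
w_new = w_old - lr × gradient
w_new = 3.9

w_new = w - η·∂L/∂w = 2.4 - 0.5×(-3) = 2.4 - (-1.5) = 3.9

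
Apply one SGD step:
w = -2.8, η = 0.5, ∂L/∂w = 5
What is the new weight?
w_new = -5.3

w_new = w - η·∂L/∂w = -2.8 - 0.5×(5) = -2.8 - (2.5) = -5.3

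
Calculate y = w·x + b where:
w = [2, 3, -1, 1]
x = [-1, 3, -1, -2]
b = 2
y = 8

y = (2)(-1) + (3)(3) + (-1)(-1) + (1)(-2) + 2 = 8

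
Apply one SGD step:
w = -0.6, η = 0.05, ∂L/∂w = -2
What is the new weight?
w_new = -0.5

w_new = w - η·∂L/∂w = -0.6 - 0.05×(-2) = -0.6 - (-0.1) = -0.5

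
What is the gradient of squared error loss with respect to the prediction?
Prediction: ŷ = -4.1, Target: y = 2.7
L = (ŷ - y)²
∂L/∂ŷ = -13.6

∂L/∂ŷ = 2(ŷ - y) = 2(-4.1 - 2.7) = 2(-6.8) = -13.6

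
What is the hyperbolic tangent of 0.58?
0.5227

tanh(0.58) = (e^(0.58) - e^(-0.58))/(e^(0.58) + e^(-0.58)) = 0.5227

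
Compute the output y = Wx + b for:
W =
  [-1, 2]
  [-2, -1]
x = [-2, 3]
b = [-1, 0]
y = [7, 1]

Wx = [-1×-2 + 2×3, -2×-2 + -1×3]
   = [8, 1]
y = Wx + b = [8 + -1, 1 + 0] = [7, 1]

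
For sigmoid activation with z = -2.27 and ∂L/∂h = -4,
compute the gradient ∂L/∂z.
∂L/∂z = -0.3395

σ(-2.27) = 0.09364
σ'(-2.27) = σ(-2.27)(1 - σ(-2.27)) = 0.09364 × 0.9064 = 0.08487
∂L/∂z = ∂L/∂h · σ'(z) = -4 × 0.08487 = -0.3395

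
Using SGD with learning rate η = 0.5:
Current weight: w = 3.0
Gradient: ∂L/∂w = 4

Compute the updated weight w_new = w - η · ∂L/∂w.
w_new = 1

w_new = w - η·∂L/∂w = 3.0 - 0.5×(4) = 3.0 - (2) = 1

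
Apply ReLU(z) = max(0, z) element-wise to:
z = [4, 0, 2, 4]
h = [4, 0, 2, 4]

ReLU applied element-wise: max(0,4)=4, max(0,0)=0, max(0,2)=2, max(0,4)=4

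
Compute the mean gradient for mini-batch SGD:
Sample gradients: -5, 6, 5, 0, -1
Average gradient = 1

Average = (1/5)(-5 + 6 + 5 + 0 + -1) = 5/5 = 1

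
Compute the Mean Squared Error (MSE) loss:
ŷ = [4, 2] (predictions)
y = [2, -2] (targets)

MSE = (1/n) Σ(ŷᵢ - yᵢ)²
MSE = 10

MSE = (1/2)((4-2)² + (2--2)²) = (1/2)(4 + 16) = 10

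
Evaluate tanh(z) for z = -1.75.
-0.9414

tanh(-1.75) = (e^(-1.75) - e^(1.75))/(e^(-1.75) + e^(1.75)) = -0.9414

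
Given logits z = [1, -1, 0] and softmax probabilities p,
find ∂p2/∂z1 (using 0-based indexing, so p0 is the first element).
∂p2/∂z1 = -0.02203

p = softmax(z) = [0.6652, 0.09003, 0.2447]
p2 = 0.2447, p1 = 0.09003

∂p2/∂z1 = -p2 × p1 = -0.2447 × 0.09003 = -0.02203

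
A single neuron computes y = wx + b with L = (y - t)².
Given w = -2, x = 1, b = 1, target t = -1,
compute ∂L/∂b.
∂L/∂b = 0

y = wx + b = (-2)(1) + 1 = -1
∂L/∂y = 2(y - t) = 2(-1 - -1) = 0
∂y/∂b = 1
∂L/∂b = ∂L/∂y · ∂y/∂b = 0 × 1 = 0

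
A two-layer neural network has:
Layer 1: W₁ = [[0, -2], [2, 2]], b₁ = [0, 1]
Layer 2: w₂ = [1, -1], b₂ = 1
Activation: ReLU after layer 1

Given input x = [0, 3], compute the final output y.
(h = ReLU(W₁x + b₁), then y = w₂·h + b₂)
y = -6

Layer 1 pre-activation: z₁ = [-6, 7]
After ReLU: h = [0, 7]
Layer 2 output: y = 1×0 + -1×7 + 1 = -6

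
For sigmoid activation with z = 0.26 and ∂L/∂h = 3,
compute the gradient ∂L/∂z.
∂L/∂z = 0.7375

σ(0.26) = 0.5646
σ'(0.26) = σ(0.26)(1 - σ(0.26)) = 0.5646 × 0.4354 = 0.2458
∂L/∂z = ∂L/∂h · σ'(z) = 3 × 0.2458 = 0.7375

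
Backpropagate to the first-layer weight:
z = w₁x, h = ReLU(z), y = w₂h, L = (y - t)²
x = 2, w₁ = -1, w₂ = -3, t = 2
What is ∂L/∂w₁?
∂L/∂w₁ = 0

Forward pass:
z = w₁x = -1×2 = -2
h = ReLU(-2) = 0
y = w₂h = -3×0 = 0

Backward pass:
∂L/∂y = 2(y - t) = 2(0 - 2) = -4
∂y/∂h = w₂ = -3
∂h/∂z = 0 (ReLU derivative)
∂z/∂w₁ = x = 2

∂L/∂w₁ = -4 × -3 × 0 × 2 = 0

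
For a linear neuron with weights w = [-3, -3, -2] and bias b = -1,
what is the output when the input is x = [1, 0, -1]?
y = -2

y = (-3)(1) + (-3)(0) + (-2)(-1) + -1 = -2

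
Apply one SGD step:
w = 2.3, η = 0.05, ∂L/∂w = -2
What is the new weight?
w_new = 2.4

w_new = w - η·∂L/∂w = 2.3 - 0.05×(-2) = 2.3 - (-0.1) = 2.4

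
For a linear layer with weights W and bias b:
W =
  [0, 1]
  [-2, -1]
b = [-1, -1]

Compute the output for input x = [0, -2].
y = [-3, 1]

Wx = [0×0 + 1×-2, -2×0 + -1×-2]
   = [-2, 2]
y = Wx + b = [-2 + -1, 2 + -1] = [-3, 1]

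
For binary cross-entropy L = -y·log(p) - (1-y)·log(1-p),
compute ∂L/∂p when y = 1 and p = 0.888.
∂L/∂p = -1.126

∂L/∂p = -y/p + (1-y)/(1-p) = -1/0.888 + 0 = -1.126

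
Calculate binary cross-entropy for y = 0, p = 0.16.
L = 0.1744

L = -0·log(0.16) - 1·log(0.84) = -log(0.84) = 0.1744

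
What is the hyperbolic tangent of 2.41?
0.984

tanh(2.41) = (e^(2.41) - e^(-2.41))/(e^(2.41) + e^(-2.41)) = 0.984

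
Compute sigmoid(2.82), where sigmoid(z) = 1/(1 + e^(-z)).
0.9437

sigmoid(2.82) = 1/(1 + e^(-2.82)) = 1/(1 + 0.05961) = 0.9437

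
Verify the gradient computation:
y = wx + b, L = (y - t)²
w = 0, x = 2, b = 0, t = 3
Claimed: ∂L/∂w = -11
Incorrect

y = (0)(2) + 0 = 0
∂L/∂y = 2(y - t) = 2(0 - 3) = -6
∂y/∂w = x = 2
∂L/∂w = -6 × 2 = -12

Claimed value: -11
Incorrect: The correct gradient is -12.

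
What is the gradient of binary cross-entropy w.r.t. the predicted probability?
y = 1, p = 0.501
∂L/∂p = -1.996

∂L/∂p = -y/p + (1-y)/(1-p) = -1/0.501 + 0 = -1.996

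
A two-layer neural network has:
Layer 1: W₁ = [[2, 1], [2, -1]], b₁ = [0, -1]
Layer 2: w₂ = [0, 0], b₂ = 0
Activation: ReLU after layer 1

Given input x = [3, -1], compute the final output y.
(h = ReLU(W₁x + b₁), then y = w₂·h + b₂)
y = 0

Layer 1 pre-activation: z₁ = [5, 6]
After ReLU: h = [5, 6]
Layer 2 output: y = 0×5 + 0×6 + 0 = 0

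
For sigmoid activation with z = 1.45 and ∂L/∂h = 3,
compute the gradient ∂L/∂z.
∂L/∂z = 0.4617

σ(1.45) = 0.81
σ'(1.45) = σ(1.45)(1 - σ(1.45)) = 0.81 × 0.19 = 0.1539
∂L/∂z = ∂L/∂h · σ'(z) = 3 × 0.1539 = 0.4617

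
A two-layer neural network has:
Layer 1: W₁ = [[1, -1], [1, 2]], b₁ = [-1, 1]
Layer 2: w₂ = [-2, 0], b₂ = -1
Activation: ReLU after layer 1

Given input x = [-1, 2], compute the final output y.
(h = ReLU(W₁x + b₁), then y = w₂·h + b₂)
y = -1

Layer 1 pre-activation: z₁ = [-4, 4]
After ReLU: h = [0, 4]
Layer 2 output: y = -2×0 + 0×4 + -1 = -1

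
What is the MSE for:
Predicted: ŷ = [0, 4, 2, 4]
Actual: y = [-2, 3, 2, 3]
MSE = 1.5

MSE = (1/4)((0--2)² + (4-3)² + (2-2)² + (4-3)²) = (1/4)(4 + 1 + 0 + 1) = 1.5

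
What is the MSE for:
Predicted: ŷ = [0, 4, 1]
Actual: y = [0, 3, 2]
MSE = 0.6667

MSE = (1/3)((0-0)² + (4-3)² + (1-2)²) = (1/3)(0 + 1 + 1) = 0.6667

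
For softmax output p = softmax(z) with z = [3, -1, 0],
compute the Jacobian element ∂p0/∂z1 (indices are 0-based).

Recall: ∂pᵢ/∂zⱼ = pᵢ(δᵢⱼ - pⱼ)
∂p0/∂z1 = -0.01605

p = softmax(z) = [0.9362, 0.01715, 0.04661]
p0 = 0.9362, p1 = 0.01715

∂p0/∂z1 = -p0 × p1 = -0.9362 × 0.01715 = -0.01605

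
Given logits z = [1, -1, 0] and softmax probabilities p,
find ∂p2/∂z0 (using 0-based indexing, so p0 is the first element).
∂p2/∂z0 = -0.1628

p = softmax(z) = [0.6652, 0.09003, 0.2447]
p2 = 0.2447, p0 = 0.6652

∂p2/∂z0 = -p2 × p0 = -0.2447 × 0.6652 = -0.1628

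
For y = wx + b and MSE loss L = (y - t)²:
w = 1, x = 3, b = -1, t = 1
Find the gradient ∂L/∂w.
∂L/∂w = 6

y = wx + b = (1)(3) + -1 = 2
∂L/∂y = 2(y - t) = 2(2 - 1) = 2
∂y/∂w = x = 3
∂L/∂w = ∂L/∂y · ∂y/∂w = 2 × 3 = 6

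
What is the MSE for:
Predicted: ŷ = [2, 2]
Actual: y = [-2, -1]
MSE = 12.5

MSE = (1/2)((2--2)² + (2--1)²) = (1/2)(16 + 9) = 12.5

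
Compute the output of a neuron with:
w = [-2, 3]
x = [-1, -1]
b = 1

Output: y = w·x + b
y = 0

y = (-2)(-1) + (3)(-1) + 1 = 0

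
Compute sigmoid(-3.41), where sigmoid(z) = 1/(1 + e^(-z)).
0.03198

sigmoid(-3.41) = 1/(1 + e^(3.41)) = 1/(1 + 30.27) = 0.03198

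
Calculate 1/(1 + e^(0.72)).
0.3274

sigmoid(-0.72) = 1/(1 + e^(0.72)) = 1/(1 + 2.054) = 0.3274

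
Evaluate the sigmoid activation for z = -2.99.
0.04788

sigmoid(-2.99) = 1/(1 + e^(2.99)) = 1/(1 + 19.89) = 0.04788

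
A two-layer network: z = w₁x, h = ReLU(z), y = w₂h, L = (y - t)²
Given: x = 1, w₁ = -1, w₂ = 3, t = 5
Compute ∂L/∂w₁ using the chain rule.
∂L/∂w₁ = 0

Forward pass:
z = w₁x = -1×1 = -1
h = ReLU(-1) = 0
y = w₂h = 3×0 = 0

Backward pass:
∂L/∂y = 2(y - t) = 2(0 - 5) = -10
∂y/∂h = w₂ = 3
∂h/∂z = 0 (ReLU derivative)
∂z/∂w₁ = x = 1

∂L/∂w₁ = -10 × 3 × 0 × 1 = 0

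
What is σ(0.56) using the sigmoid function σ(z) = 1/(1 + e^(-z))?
0.6365

sigmoid(0.56) = 1/(1 + e^(-0.56)) = 1/(1 + 0.5712) = 0.6365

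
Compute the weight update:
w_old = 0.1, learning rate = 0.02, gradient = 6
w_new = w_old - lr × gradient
w_new = -0.02

w_new = w - η·∂L/∂w = 0.1 - 0.02×(6) = 0.1 - (0.12) = -0.02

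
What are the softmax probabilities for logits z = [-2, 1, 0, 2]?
p = [0.012, 0.2418, 0.0889, 0.6572]

exp(z) = [0.1353, 2.718, 1, 7.389]
Sum = 11.24
p = [0.012, 0.2418, 0.0889, 0.6572]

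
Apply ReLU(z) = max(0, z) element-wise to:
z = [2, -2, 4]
h = [2, 0, 4]

ReLU applied element-wise: max(0,2)=2, max(0,-2)=0, max(0,4)=4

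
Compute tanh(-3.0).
-0.9951

tanh(-3.0) = (e^(-3.0) - e^(3.0))/(e^(-3.0) + e^(3.0)) = -0.9951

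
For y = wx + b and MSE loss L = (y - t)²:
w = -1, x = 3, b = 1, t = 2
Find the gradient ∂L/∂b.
∂L/∂b = -8

y = wx + b = (-1)(3) + 1 = -2
∂L/∂y = 2(y - t) = 2(-2 - 2) = -8
∂y/∂b = 1
∂L/∂b = ∂L/∂y · ∂y/∂b = -8 × 1 = -8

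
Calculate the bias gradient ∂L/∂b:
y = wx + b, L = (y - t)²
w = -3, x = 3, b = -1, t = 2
∂L/∂b = -24

y = wx + b = (-3)(3) + -1 = -10
∂L/∂y = 2(y - t) = 2(-10 - 2) = -24
∂y/∂b = 1
∂L/∂b = ∂L/∂y · ∂y/∂b = -24 × 1 = -24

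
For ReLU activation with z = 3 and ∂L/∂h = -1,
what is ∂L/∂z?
∂L/∂z = -1

h = ReLU(3) = 3
Since z > 0: ∂h/∂z = 1
∂L/∂z = ∂L/∂h · ∂h/∂z = -1 × 1 = -1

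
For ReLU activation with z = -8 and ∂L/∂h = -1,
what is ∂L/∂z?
∂L/∂z = 0

h = ReLU(-8) = 0
Since z < 0: ∂h/∂z = 0
∂L/∂z = ∂L/∂h · ∂h/∂z = -1 × 0 = 0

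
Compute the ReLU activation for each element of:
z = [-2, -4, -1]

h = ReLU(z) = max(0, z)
h = [0, 0, 0]

ReLU applied element-wise: max(0,-2)=0, max(0,-4)=0, max(0,-1)=0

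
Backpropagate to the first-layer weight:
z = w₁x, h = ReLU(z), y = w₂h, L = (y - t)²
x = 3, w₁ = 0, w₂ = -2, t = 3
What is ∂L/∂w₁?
∂L/∂w₁ = 0

Forward pass:
z = w₁x = 0×3 = 0
h = ReLU(0) = 0
y = w₂h = -2×0 = 0

Backward pass:
∂L/∂y = 2(y - t) = 2(0 - 3) = -6
∂y/∂h = w₂ = -2
∂h/∂z = 0 (ReLU derivative)
∂z/∂w₁ = x = 3

∂L/∂w₁ = -6 × -2 × 0 × 3 = 0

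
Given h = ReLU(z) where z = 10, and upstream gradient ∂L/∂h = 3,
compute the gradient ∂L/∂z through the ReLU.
∂L/∂z = 3

h = ReLU(10) = 10
Since z > 0: ∂h/∂z = 1
∂L/∂z = ∂L/∂h · ∂h/∂z = 3 × 1 = 3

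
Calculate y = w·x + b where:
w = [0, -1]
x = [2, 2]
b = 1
y = -1

y = (0)(2) + (-1)(2) + 1 = -1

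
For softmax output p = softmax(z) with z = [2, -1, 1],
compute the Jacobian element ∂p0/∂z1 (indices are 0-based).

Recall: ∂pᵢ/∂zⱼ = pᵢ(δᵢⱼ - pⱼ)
∂p0/∂z1 = -0.02477

p = softmax(z) = [0.7054, 0.03512, 0.2595]
p0 = 0.7054, p1 = 0.03512

∂p0/∂z1 = -p0 × p1 = -0.7054 × 0.03512 = -0.02477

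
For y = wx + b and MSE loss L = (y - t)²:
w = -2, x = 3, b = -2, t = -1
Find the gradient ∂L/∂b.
∂L/∂b = -14

y = wx + b = (-2)(3) + -2 = -8
∂L/∂y = 2(y - t) = 2(-8 - -1) = -14
∂y/∂b = 1
∂L/∂b = ∂L/∂y · ∂y/∂b = -14 × 1 = -14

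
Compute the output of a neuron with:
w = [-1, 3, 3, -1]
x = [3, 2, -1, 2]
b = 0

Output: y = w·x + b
y = -2

y = (-1)(3) + (3)(2) + (3)(-1) + (-1)(2) + 0 = -2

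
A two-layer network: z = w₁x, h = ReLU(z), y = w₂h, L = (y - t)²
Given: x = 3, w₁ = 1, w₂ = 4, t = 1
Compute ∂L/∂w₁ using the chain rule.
∂L/∂w₁ = 264

Forward pass:
z = w₁x = 1×3 = 3
h = ReLU(3) = 3
y = w₂h = 4×3 = 12

Backward pass:
∂L/∂y = 2(y - t) = 2(12 - 1) = 22
∂y/∂h = w₂ = 4
∂h/∂z = 1 (ReLU derivative)
∂z/∂w₁ = x = 3

∂L/∂w₁ = 22 × 4 × 1 × 3 = 264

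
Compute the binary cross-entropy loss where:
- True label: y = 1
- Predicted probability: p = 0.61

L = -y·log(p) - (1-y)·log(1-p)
L = 0.4943

L = -1·log(0.61) - 0·log(0.39) = -log(0.61) = 0.4943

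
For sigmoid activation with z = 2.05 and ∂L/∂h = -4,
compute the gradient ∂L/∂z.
∂L/∂z = -0.4042

σ(2.05) = 0.8859
σ'(2.05) = σ(2.05)(1 - σ(2.05)) = 0.8859 × 0.1141 = 0.101
∂L/∂z = ∂L/∂h · σ'(z) = -4 × 0.101 = -0.4042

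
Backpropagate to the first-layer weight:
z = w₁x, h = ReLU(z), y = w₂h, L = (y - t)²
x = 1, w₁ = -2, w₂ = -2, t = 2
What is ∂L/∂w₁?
∂L/∂w₁ = 0

Forward pass:
z = w₁x = -2×1 = -2
h = ReLU(-2) = 0
y = w₂h = -2×0 = 0

Backward pass:
∂L/∂y = 2(y - t) = 2(0 - 2) = -4
∂y/∂h = w₂ = -2
∂h/∂z = 0 (ReLU derivative)
∂z/∂w₁ = x = 1

∂L/∂w₁ = -4 × -2 × 0 × 1 = 0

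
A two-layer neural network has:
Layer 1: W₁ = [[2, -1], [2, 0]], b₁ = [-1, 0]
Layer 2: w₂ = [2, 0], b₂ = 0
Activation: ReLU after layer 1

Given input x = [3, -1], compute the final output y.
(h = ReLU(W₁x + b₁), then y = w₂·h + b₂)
y = 12

Layer 1 pre-activation: z₁ = [6, 6]
After ReLU: h = [6, 6]
Layer 2 output: y = 2×6 + 0×6 + 0 = 12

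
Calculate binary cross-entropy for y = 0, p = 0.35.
L = 0.4308

L = -0·log(0.35) - 1·log(0.65) = -log(0.65) = 0.4308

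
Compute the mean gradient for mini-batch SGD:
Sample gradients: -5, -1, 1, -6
Average gradient = -2.75

Average = (1/4)(-5 + -1 + 1 + -6) = -11/4 = -2.75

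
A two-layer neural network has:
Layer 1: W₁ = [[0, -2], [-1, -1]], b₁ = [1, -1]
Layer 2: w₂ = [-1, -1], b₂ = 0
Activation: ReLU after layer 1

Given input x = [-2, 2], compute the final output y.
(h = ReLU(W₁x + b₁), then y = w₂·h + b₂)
y = 0

Layer 1 pre-activation: z₁ = [-3, -1]
After ReLU: h = [0, 0]
Layer 2 output: y = -1×0 + -1×0 + 0 = 0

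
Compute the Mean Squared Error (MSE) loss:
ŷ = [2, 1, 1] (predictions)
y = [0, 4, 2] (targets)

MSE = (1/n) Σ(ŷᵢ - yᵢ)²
MSE = 4.667

MSE = (1/3)((2-0)² + (1-4)² + (1-2)²) = (1/3)(4 + 9 + 1) = 4.667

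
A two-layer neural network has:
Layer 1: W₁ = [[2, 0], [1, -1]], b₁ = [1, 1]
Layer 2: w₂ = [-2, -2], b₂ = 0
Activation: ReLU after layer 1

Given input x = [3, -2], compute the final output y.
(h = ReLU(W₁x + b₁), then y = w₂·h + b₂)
y = -26

Layer 1 pre-activation: z₁ = [7, 6]
After ReLU: h = [7, 6]
Layer 2 output: y = -2×7 + -2×6 + 0 = -26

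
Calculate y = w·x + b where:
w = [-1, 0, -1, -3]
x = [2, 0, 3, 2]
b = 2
y = -9

y = (-1)(2) + (0)(0) + (-1)(3) + (-3)(2) + 2 = -9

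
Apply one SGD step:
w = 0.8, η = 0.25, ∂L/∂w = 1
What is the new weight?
w_new = 0.55

w_new = w - η·∂L/∂w = 0.8 - 0.25×(1) = 0.8 - (0.25) = 0.55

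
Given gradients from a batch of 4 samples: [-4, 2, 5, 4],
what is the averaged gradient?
Average gradient = 1.75

Average = (1/4)(-4 + 2 + 5 + 4) = 7/4 = 1.75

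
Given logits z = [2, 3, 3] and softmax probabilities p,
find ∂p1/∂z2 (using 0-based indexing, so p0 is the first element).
∂p1/∂z2 = -0.1784

p = softmax(z) = [0.1554, 0.4223, 0.4223]
p1 = 0.4223, p2 = 0.4223

∂p1/∂z2 = -p1 × p2 = -0.4223 × 0.4223 = -0.1784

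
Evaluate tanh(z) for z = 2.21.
0.9762

tanh(2.21) = (e^(2.21) - e^(-2.21))/(e^(2.21) + e^(-2.21)) = 0.9762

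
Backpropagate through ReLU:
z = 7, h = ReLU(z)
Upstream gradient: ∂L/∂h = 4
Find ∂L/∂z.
∂L/∂z = 4

h = ReLU(7) = 7
Since z > 0: ∂h/∂z = 1
∂L/∂z = ∂L/∂h · ∂h/∂z = 4 × 1 = 4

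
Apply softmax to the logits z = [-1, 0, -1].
p = [0.2119, 0.5761, 0.2119]

exp(z) = [0.3679, 1, 0.3679]
Sum = 1.736
p = [0.2119, 0.5761, 0.2119]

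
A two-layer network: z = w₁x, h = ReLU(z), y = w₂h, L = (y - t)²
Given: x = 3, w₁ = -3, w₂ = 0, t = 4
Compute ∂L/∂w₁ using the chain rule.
∂L/∂w₁ = 0

Forward pass:
z = w₁x = -3×3 = -9
h = ReLU(-9) = 0
y = w₂h = 0×0 = 0

Backward pass:
∂L/∂y = 2(y - t) = 2(0 - 4) = -8
∂y/∂h = w₂ = 0
∂h/∂z = 0 (ReLU derivative)
∂z/∂w₁ = x = 3

∂L/∂w₁ = -8 × 0 × 0 × 3 = 0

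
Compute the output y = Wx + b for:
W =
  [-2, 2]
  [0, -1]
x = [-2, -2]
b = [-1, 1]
y = [-1, 3]

Wx = [-2×-2 + 2×-2, 0×-2 + -1×-2]
   = [0, 2]
y = Wx + b = [0 + -1, 2 + 1] = [-1, 3]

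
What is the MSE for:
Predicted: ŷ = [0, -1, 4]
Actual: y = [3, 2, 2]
MSE = 7.333

MSE = (1/3)((0-3)² + (-1-2)² + (4-2)²) = (1/3)(9 + 9 + 4) = 7.333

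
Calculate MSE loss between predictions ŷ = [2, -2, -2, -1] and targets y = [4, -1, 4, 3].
MSE = 14.25

MSE = (1/4)((2-4)² + (-2--1)² + (-2-4)² + (-1-3)²) = (1/4)(4 + 1 + 36 + 16) = 14.25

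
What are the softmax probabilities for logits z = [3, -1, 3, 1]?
p = [0.4643, 0.0085, 0.4643, 0.0628]

exp(z) = [20.09, 0.3679, 20.09, 2.718]
Sum = 43.26
p = [0.4643, 0.0085, 0.4643, 0.0628]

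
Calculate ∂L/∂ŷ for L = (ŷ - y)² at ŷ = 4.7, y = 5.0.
∂L/∂ŷ = -0.6

∂L/∂ŷ = 2(ŷ - y) = 2(4.7 - 5.0) = 2(-0.3) = -0.6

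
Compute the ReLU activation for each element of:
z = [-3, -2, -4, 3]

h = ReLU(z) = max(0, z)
h = [0, 0, 0, 3]

ReLU applied element-wise: max(0,-3)=0, max(0,-2)=0, max(0,-4)=0, max(0,3)=3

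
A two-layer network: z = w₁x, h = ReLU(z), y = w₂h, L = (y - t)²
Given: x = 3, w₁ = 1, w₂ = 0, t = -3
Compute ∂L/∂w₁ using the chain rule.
∂L/∂w₁ = 0

Forward pass:
z = w₁x = 1×3 = 3
h = ReLU(3) = 3
y = w₂h = 0×3 = 0

Backward pass:
∂L/∂y = 2(y - t) = 2(0 - -3) = 6
∂y/∂h = w₂ = 0
∂h/∂z = 1 (ReLU derivative)
∂z/∂w₁ = x = 3

∂L/∂w₁ = 6 × 0 × 1 × 3 = 0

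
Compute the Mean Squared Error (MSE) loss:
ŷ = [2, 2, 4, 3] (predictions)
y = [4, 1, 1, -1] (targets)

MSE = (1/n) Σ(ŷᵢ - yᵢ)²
MSE = 7.5

MSE = (1/4)((2-4)² + (2-1)² + (4-1)² + (3--1)²) = (1/4)(4 + 1 + 9 + 16) = 7.5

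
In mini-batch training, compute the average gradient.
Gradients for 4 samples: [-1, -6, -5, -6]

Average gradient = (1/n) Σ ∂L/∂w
Average gradient = -4.5

Average = (1/4)(-1 + -6 + -5 + -6) = -18/4 = -4.5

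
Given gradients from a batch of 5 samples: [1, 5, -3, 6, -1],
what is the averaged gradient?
Average gradient = 1.6

Average = (1/5)(1 + 5 + -3 + 6 + -1) = 8/5 = 1.6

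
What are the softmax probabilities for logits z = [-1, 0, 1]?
p = [0.09, 0.2447, 0.6652]

exp(z) = [0.3679, 1, 2.718]
Sum = 4.086
p = [0.09, 0.2447, 0.6652]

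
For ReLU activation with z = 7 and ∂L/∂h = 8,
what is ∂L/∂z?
∂L/∂z = 8

h = ReLU(7) = 7
Since z > 0: ∂h/∂z = 1
∂L/∂z = ∂L/∂h · ∂h/∂z = 8 × 1 = 8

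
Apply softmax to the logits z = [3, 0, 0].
p = [0.9094, 0.0453, 0.0453]

exp(z) = [20.09, 1, 1]
Sum = 22.09
p = [0.9094, 0.0453, 0.0453]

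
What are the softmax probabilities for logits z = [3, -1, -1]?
p = [0.9647, 0.0177, 0.0177]

exp(z) = [20.09, 0.3679, 0.3679]
Sum = 20.82
p = [0.9647, 0.0177, 0.0177]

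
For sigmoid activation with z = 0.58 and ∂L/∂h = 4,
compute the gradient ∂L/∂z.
∂L/∂z = 0.9204

σ(0.58) = 0.6411
σ'(0.58) = σ(0.58)(1 - σ(0.58)) = 0.6411 × 0.3589 = 0.2301
∂L/∂z = ∂L/∂h · σ'(z) = 4 × 0.2301 = 0.9204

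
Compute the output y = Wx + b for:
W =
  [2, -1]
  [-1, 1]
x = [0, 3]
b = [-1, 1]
y = [-4, 4]

Wx = [2×0 + -1×3, -1×0 + 1×3]
   = [-3, 3]
y = Wx + b = [-3 + -1, 3 + 1] = [-4, 4]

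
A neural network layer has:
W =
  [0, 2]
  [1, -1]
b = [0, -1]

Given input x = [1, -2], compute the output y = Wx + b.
y = [-4, 2]

Wx = [0×1 + 2×-2, 1×1 + -1×-2]
   = [-4, 3]
y = Wx + b = [-4 + 0, 3 + -1] = [-4, 2]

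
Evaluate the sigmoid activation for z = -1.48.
0.1854

sigmoid(-1.48) = 1/(1 + e^(1.48)) = 1/(1 + 4.393) = 0.1854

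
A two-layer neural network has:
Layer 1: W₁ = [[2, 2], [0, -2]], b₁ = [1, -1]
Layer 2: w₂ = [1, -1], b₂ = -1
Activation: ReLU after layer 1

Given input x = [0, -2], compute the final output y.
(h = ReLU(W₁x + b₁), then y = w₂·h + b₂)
y = -4

Layer 1 pre-activation: z₁ = [-3, 3]
After ReLU: h = [0, 3]
Layer 2 output: y = 1×0 + -1×3 + -1 = -4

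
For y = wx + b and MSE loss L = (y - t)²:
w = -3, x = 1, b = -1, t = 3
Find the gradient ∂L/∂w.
∂L/∂w = -14

y = wx + b = (-3)(1) + -1 = -4
∂L/∂y = 2(y - t) = 2(-4 - 3) = -14
∂y/∂w = x = 1
∂L/∂w = ∂L/∂y · ∂y/∂w = -14 × 1 = -14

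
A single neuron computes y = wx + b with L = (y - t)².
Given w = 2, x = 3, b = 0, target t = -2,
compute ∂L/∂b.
∂L/∂b = 16

y = wx + b = (2)(3) + 0 = 6
∂L/∂y = 2(y - t) = 2(6 - -2) = 16
∂y/∂b = 1
∂L/∂b = ∂L/∂y · ∂y/∂b = 16 × 1 = 16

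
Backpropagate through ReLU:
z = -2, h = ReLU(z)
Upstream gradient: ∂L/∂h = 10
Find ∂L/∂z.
∂L/∂z = 0

h = ReLU(-2) = 0
Since z < 0: ∂h/∂z = 0
∂L/∂z = ∂L/∂h · ∂h/∂z = 10 × 0 = 0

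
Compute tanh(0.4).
0.3799

tanh(0.4) = (e^(0.4) - e^(-0.4))/(e^(0.4) + e^(-0.4)) = 0.3799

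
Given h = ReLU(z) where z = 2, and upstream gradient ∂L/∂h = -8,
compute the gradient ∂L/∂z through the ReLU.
∂L/∂z = -8

h = ReLU(2) = 2
Since z > 0: ∂h/∂z = 1
∂L/∂z = ∂L/∂h · ∂h/∂z = -8 × 1 = -8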